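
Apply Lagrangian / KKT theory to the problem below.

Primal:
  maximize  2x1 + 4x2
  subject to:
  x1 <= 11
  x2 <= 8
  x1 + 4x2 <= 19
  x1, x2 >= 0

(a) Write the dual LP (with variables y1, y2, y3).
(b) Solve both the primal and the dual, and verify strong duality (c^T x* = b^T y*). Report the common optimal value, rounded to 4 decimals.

The standard primal-dual pair for 'max c^T x s.t. A x <= b, x >= 0' is:
  Dual:  min b^T y  s.t.  A^T y >= c,  y >= 0.

So the dual LP is:
  minimize  11y1 + 8y2 + 19y3
  subject to:
    y1 + y3 >= 2
    y2 + 4y3 >= 4
    y1, y2, y3 >= 0

Solving the primal: x* = (11, 2).
  primal value c^T x* = 30.
Solving the dual: y* = (1, 0, 1).
  dual value b^T y* = 30.
Strong duality: c^T x* = b^T y*. Confirmed.

30


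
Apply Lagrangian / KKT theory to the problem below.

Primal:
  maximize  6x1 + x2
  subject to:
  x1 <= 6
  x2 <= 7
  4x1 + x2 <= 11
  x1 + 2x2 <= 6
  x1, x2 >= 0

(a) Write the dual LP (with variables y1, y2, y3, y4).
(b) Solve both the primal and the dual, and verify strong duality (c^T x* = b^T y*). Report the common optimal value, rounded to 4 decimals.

The standard primal-dual pair for 'max c^T x s.t. A x <= b, x >= 0' is:
  Dual:  min b^T y  s.t.  A^T y >= c,  y >= 0.

So the dual LP is:
  minimize  6y1 + 7y2 + 11y3 + 6y4
  subject to:
    y1 + 4y3 + y4 >= 6
    y2 + y3 + 2y4 >= 1
    y1, y2, y3, y4 >= 0

Solving the primal: x* = (2.75, 0).
  primal value c^T x* = 16.5.
Solving the dual: y* = (0, 0, 1.5, 0).
  dual value b^T y* = 16.5.
Strong duality: c^T x* = b^T y*. Confirmed.

16.5


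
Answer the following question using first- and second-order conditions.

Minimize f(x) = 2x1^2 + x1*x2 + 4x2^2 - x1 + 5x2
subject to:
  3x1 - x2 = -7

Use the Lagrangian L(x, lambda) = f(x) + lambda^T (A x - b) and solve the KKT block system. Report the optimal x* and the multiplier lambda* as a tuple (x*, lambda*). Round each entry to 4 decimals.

Form the Lagrangian:
  L(x, lambda) = (1/2) x^T Q x + c^T x + lambda^T (A x - b)
Stationarity (grad_x L = 0): Q x + c + A^T lambda = 0.
Primal feasibility: A x = b.

This gives the KKT block system:
  [ Q   A^T ] [ x     ]   [-c ]
  [ A    0  ] [ lambda ] = [ b ]

Solving the linear system:
  x*      = (-2.3049, 0.0854)
  lambda* = (3.378)
  f(x*)   = 13.189

x* = (-2.3049, 0.0854), lambda* = (3.378)


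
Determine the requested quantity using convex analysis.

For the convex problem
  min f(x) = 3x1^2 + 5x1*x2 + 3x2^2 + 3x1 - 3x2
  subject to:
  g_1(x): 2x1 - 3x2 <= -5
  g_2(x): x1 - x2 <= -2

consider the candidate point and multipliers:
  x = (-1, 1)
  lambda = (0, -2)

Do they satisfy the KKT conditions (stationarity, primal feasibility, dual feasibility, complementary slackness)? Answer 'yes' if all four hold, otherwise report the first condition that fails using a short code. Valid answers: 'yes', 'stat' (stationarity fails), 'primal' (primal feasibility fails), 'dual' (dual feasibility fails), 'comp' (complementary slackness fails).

Gradient of f: grad f(x) = Q x + c = (2, -2)
Constraint values g_i(x) = a_i^T x - b_i:
  g_1((-1, 1)) = 0
  g_2((-1, 1)) = 0
Stationarity residual: grad f(x) + sum_i lambda_i a_i = (0, 0)
  -> stationarity OK
Primal feasibility (all g_i <= 0): OK
Dual feasibility (all lambda_i >= 0): FAILS
Complementary slackness (lambda_i * g_i(x) = 0 for all i): OK

Verdict: the first failing condition is dual_feasibility -> dual.

dual


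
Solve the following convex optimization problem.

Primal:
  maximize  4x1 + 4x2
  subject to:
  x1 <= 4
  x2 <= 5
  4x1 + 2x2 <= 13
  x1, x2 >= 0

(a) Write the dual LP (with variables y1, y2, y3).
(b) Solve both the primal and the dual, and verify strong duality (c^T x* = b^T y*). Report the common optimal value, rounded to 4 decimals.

The standard primal-dual pair for 'max c^T x s.t. A x <= b, x >= 0' is:
  Dual:  min b^T y  s.t.  A^T y >= c,  y >= 0.

So the dual LP is:
  minimize  4y1 + 5y2 + 13y3
  subject to:
    y1 + 4y3 >= 4
    y2 + 2y3 >= 4
    y1, y2, y3 >= 0

Solving the primal: x* = (0.75, 5).
  primal value c^T x* = 23.
Solving the dual: y* = (0, 2, 1).
  dual value b^T y* = 23.
Strong duality: c^T x* = b^T y*. Confirmed.

23


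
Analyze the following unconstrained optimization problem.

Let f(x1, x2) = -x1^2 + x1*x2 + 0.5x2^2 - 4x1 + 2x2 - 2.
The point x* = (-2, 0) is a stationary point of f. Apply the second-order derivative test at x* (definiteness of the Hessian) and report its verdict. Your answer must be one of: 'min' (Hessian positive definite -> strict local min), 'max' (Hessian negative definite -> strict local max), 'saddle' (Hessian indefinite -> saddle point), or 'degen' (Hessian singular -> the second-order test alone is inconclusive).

Compute the Hessian H = grad^2 f:
  H = [[-2, 1], [1, 1]]
Verify stationarity: grad f(x*) = H x* + g = (0, 0).
Eigenvalues of H: -2.3028, 1.3028.
Eigenvalues have mixed signs, so H is indefinite -> x* is a saddle point.

saddle


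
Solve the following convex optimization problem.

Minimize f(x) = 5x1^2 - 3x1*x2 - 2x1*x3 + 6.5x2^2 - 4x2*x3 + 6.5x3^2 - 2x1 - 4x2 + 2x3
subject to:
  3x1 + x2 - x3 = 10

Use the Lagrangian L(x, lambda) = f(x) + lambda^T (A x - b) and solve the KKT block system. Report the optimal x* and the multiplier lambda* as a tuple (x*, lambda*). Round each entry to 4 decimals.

Form the Lagrangian:
  L(x, lambda) = (1/2) x^T Q x + c^T x + lambda^T (A x - b)
Stationarity (grad_x L = 0): Q x + c + A^T lambda = 0.
Primal feasibility: A x = b.

This gives the KKT block system:
  [ Q   A^T ] [ x     ]   [-c ]
  [ A    0  ] [ lambda ] = [ b ]

Solving the linear system:
  x*      = (2.8777, 1.5939, 0.227)
  lambda* = (-7.1803)
  f(x*)   = 30.0631

x* = (2.8777, 1.5939, 0.227), lambda* = (-7.1803)


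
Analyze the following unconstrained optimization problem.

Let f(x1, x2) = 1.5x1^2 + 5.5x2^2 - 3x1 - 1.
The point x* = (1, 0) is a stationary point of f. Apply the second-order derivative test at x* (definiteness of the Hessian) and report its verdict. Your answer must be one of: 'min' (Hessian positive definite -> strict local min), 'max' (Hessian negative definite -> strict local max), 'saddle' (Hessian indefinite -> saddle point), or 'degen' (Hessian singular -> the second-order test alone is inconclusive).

Compute the Hessian H = grad^2 f:
  H = [[3, 0], [0, 11]]
Verify stationarity: grad f(x*) = H x* + g = (0, 0).
Eigenvalues of H: 3, 11.
Both eigenvalues > 0, so H is positive definite -> x* is a strict local min.

min


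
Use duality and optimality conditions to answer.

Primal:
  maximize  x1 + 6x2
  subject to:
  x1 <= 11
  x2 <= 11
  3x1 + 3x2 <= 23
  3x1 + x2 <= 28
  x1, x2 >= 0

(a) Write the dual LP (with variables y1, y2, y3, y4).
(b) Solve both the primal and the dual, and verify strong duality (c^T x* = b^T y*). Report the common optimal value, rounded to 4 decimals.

The standard primal-dual pair for 'max c^T x s.t. A x <= b, x >= 0' is:
  Dual:  min b^T y  s.t.  A^T y >= c,  y >= 0.

So the dual LP is:
  minimize  11y1 + 11y2 + 23y3 + 28y4
  subject to:
    y1 + 3y3 + 3y4 >= 1
    y2 + 3y3 + y4 >= 6
    y1, y2, y3, y4 >= 0

Solving the primal: x* = (0, 7.6667).
  primal value c^T x* = 46.
Solving the dual: y* = (0, 0, 2, 0).
  dual value b^T y* = 46.
Strong duality: c^T x* = b^T y*. Confirmed.

46


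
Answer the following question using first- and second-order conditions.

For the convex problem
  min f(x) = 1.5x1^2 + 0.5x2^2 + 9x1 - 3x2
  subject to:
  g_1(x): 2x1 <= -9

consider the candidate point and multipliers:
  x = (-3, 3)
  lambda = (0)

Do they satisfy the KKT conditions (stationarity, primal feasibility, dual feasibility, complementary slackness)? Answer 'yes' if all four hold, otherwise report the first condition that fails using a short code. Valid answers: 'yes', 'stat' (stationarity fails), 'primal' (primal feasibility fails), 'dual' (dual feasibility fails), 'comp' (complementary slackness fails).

Gradient of f: grad f(x) = Q x + c = (0, 0)
Constraint values g_i(x) = a_i^T x - b_i:
  g_1((-3, 3)) = 3
Stationarity residual: grad f(x) + sum_i lambda_i a_i = (0, 0)
  -> stationarity OK
Primal feasibility (all g_i <= 0): FAILS
Dual feasibility (all lambda_i >= 0): OK
Complementary slackness (lambda_i * g_i(x) = 0 for all i): OK

Verdict: the first failing condition is primal_feasibility -> primal.

primal


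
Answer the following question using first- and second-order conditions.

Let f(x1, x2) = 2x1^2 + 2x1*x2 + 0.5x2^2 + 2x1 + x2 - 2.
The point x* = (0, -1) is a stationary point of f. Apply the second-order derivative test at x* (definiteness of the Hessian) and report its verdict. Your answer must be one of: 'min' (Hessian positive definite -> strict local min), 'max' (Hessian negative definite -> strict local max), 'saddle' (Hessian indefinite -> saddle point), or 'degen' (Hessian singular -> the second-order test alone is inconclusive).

Compute the Hessian H = grad^2 f:
  H = [[4, 2], [2, 1]]
Verify stationarity: grad f(x*) = H x* + g = (0, 0).
Eigenvalues of H: 0, 5.
H has a zero eigenvalue (singular; positive semidefinite but not definite), so H is neither positive definite, negative definite, nor indefinite. The second-order test alone is inconclusive -> degen.
(Indeed, f is constant along the null direction of H through x*, so x* is not a strict local extremum.)

degen


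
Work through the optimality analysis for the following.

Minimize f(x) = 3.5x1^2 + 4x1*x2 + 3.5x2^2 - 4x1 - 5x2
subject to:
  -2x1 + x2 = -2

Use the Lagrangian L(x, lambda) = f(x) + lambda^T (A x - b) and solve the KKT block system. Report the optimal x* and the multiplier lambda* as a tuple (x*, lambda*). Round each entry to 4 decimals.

Form the Lagrangian:
  L(x, lambda) = (1/2) x^T Q x + c^T x + lambda^T (A x - b)
Stationarity (grad_x L = 0): Q x + c + A^T lambda = 0.
Primal feasibility: A x = b.

This gives the KKT block system:
  [ Q   A^T ] [ x     ]   [-c ]
  [ A    0  ] [ lambda ] = [ b ]

Solving the linear system:
  x*      = (0.9804, -0.0392)
  lambda* = (1.3529)
  f(x*)   = -0.5098

x* = (0.9804, -0.0392), lambda* = (1.3529)


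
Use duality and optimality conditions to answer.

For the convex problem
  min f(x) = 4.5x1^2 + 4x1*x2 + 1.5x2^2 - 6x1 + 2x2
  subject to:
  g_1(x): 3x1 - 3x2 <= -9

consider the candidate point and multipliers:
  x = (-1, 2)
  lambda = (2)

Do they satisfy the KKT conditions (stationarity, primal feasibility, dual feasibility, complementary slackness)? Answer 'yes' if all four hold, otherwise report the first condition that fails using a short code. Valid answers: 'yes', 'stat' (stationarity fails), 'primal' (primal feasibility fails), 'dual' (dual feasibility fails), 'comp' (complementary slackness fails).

Gradient of f: grad f(x) = Q x + c = (-7, 4)
Constraint values g_i(x) = a_i^T x - b_i:
  g_1((-1, 2)) = 0
Stationarity residual: grad f(x) + sum_i lambda_i a_i = (-1, -2)
  -> stationarity FAILS
Primal feasibility (all g_i <= 0): OK
Dual feasibility (all lambda_i >= 0): OK
Complementary slackness (lambda_i * g_i(x) = 0 for all i): OK

Verdict: the first failing condition is stationarity -> stat.

stat


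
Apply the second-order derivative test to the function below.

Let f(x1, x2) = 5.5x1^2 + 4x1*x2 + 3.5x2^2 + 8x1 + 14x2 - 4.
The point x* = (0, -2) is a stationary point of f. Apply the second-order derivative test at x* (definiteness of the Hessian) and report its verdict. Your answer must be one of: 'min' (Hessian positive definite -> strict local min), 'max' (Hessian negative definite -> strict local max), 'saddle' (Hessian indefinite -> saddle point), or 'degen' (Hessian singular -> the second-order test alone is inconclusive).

Compute the Hessian H = grad^2 f:
  H = [[11, 4], [4, 7]]
Verify stationarity: grad f(x*) = H x* + g = (0, 0).
Eigenvalues of H: 4.5279, 13.4721.
Both eigenvalues > 0, so H is positive definite -> x* is a strict local min.

min


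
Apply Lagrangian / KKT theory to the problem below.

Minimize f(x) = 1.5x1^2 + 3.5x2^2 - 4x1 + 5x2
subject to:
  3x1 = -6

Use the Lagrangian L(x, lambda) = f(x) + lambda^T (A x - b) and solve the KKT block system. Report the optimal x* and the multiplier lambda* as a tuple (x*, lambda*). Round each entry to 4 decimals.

Form the Lagrangian:
  L(x, lambda) = (1/2) x^T Q x + c^T x + lambda^T (A x - b)
Stationarity (grad_x L = 0): Q x + c + A^T lambda = 0.
Primal feasibility: A x = b.

This gives the KKT block system:
  [ Q   A^T ] [ x     ]   [-c ]
  [ A    0  ] [ lambda ] = [ b ]

Solving the linear system:
  x*      = (-2, -0.7143)
  lambda* = (3.3333)
  f(x*)   = 12.2143

x* = (-2, -0.7143), lambda* = (3.3333)


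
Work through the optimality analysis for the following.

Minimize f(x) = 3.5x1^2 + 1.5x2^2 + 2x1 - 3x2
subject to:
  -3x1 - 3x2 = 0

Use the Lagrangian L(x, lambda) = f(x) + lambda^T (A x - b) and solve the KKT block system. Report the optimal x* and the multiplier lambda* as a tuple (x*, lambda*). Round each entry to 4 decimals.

Form the Lagrangian:
  L(x, lambda) = (1/2) x^T Q x + c^T x + lambda^T (A x - b)
Stationarity (grad_x L = 0): Q x + c + A^T lambda = 0.
Primal feasibility: A x = b.

This gives the KKT block system:
  [ Q   A^T ] [ x     ]   [-c ]
  [ A    0  ] [ lambda ] = [ b ]

Solving the linear system:
  x*      = (-0.5, 0.5)
  lambda* = (-0.5)
  f(x*)   = -1.25

x* = (-0.5, 0.5), lambda* = (-0.5)


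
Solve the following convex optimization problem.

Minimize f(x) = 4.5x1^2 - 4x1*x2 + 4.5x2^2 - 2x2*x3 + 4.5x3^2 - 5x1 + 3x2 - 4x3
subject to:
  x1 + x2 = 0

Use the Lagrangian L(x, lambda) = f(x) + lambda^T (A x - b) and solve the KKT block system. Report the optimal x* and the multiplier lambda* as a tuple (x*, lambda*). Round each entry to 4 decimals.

Form the Lagrangian:
  L(x, lambda) = (1/2) x^T Q x + c^T x + lambda^T (A x - b)
Stationarity (grad_x L = 0): Q x + c + A^T lambda = 0.
Primal feasibility: A x = b.

This gives the KKT block system:
  [ Q   A^T ] [ x     ]   [-c ]
  [ A    0  ] [ lambda ] = [ b ]

Solving the linear system:
  x*      = (0.2783, -0.2783, 0.3826)
  lambda* = (1.3826)
  f(x*)   = -1.8783

x* = (0.2783, -0.2783, 0.3826), lambda* = (1.3826)


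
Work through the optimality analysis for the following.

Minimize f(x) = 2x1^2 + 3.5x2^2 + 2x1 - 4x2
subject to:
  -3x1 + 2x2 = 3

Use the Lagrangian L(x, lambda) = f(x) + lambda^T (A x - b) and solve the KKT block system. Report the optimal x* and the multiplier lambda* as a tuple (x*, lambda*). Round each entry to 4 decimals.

Form the Lagrangian:
  L(x, lambda) = (1/2) x^T Q x + c^T x + lambda^T (A x - b)
Stationarity (grad_x L = 0): Q x + c + A^T lambda = 0.
Primal feasibility: A x = b.

This gives the KKT block system:
  [ Q   A^T ] [ x     ]   [-c ]
  [ A    0  ] [ lambda ] = [ b ]

Solving the linear system:
  x*      = (-0.5949, 0.6076)
  lambda* = (-0.1266)
  f(x*)   = -1.6203

x* = (-0.5949, 0.6076), lambda* = (-0.1266)


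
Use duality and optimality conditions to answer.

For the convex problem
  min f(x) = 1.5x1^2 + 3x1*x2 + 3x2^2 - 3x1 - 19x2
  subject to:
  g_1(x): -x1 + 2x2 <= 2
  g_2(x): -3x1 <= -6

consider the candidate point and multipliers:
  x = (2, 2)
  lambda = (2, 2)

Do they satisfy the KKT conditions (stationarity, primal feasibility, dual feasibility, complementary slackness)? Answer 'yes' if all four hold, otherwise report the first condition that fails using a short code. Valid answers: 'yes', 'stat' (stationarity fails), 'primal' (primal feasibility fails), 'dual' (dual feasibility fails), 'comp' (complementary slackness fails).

Gradient of f: grad f(x) = Q x + c = (9, -1)
Constraint values g_i(x) = a_i^T x - b_i:
  g_1((2, 2)) = 0
  g_2((2, 2)) = 0
Stationarity residual: grad f(x) + sum_i lambda_i a_i = (1, 3)
  -> stationarity FAILS
Primal feasibility (all g_i <= 0): OK
Dual feasibility (all lambda_i >= 0): OK
Complementary slackness (lambda_i * g_i(x) = 0 for all i): OK

Verdict: the first failing condition is stationarity -> stat.

stat


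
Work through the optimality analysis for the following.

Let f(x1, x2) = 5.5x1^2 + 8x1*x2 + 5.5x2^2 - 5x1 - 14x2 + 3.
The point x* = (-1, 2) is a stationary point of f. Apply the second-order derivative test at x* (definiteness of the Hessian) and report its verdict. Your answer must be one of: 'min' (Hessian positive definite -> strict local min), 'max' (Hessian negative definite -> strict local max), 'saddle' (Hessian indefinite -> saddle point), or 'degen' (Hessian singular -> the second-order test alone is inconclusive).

Compute the Hessian H = grad^2 f:
  H = [[11, 8], [8, 11]]
Verify stationarity: grad f(x*) = H x* + g = (0, 0).
Eigenvalues of H: 3, 19.
Both eigenvalues > 0, so H is positive definite -> x* is a strict local min.

min


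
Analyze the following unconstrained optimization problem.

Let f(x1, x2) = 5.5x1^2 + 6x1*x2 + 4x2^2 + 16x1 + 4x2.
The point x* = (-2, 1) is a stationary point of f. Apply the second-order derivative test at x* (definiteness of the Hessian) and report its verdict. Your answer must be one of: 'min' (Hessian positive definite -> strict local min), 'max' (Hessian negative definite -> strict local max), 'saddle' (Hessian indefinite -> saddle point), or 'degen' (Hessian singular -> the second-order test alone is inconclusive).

Compute the Hessian H = grad^2 f:
  H = [[11, 6], [6, 8]]
Verify stationarity: grad f(x*) = H x* + g = (0, 0).
Eigenvalues of H: 3.3153, 15.6847.
Both eigenvalues > 0, so H is positive definite -> x* is a strict local min.

min


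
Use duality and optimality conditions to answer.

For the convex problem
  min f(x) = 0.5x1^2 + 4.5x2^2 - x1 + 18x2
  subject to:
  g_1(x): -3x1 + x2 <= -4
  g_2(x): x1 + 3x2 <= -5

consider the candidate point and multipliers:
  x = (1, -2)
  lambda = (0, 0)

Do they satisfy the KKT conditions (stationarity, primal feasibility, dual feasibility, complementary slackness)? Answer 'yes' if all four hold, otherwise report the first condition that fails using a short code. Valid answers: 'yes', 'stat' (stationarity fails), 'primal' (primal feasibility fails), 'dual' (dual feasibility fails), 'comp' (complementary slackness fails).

Gradient of f: grad f(x) = Q x + c = (0, 0)
Constraint values g_i(x) = a_i^T x - b_i:
  g_1((1, -2)) = -1
  g_2((1, -2)) = 0
Stationarity residual: grad f(x) + sum_i lambda_i a_i = (0, 0)
  -> stationarity OK
Primal feasibility (all g_i <= 0): OK
Dual feasibility (all lambda_i >= 0): OK
Complementary slackness (lambda_i * g_i(x) = 0 for all i): OK

Verdict: yes, KKT holds.

yes


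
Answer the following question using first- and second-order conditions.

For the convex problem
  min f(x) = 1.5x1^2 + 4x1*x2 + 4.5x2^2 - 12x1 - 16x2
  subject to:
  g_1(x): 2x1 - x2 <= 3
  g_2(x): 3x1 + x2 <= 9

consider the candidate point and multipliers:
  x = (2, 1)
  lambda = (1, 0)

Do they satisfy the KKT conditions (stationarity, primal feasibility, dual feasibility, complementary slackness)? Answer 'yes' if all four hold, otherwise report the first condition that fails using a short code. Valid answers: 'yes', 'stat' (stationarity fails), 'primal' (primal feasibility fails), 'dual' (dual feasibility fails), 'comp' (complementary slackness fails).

Gradient of f: grad f(x) = Q x + c = (-2, 1)
Constraint values g_i(x) = a_i^T x - b_i:
  g_1((2, 1)) = 0
  g_2((2, 1)) = -2
Stationarity residual: grad f(x) + sum_i lambda_i a_i = (0, 0)
  -> stationarity OK
Primal feasibility (all g_i <= 0): OK
Dual feasibility (all lambda_i >= 0): OK
Complementary slackness (lambda_i * g_i(x) = 0 for all i): OK

Verdict: yes, KKT holds.

yes


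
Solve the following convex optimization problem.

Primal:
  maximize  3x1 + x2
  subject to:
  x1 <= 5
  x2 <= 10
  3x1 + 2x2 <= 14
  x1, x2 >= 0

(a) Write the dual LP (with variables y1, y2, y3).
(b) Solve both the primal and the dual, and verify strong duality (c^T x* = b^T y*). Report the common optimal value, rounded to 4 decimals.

The standard primal-dual pair for 'max c^T x s.t. A x <= b, x >= 0' is:
  Dual:  min b^T y  s.t.  A^T y >= c,  y >= 0.

So the dual LP is:
  minimize  5y1 + 10y2 + 14y3
  subject to:
    y1 + 3y3 >= 3
    y2 + 2y3 >= 1
    y1, y2, y3 >= 0

Solving the primal: x* = (4.6667, 0).
  primal value c^T x* = 14.
Solving the dual: y* = (0, 0, 1).
  dual value b^T y* = 14.
Strong duality: c^T x* = b^T y*. Confirmed.

14


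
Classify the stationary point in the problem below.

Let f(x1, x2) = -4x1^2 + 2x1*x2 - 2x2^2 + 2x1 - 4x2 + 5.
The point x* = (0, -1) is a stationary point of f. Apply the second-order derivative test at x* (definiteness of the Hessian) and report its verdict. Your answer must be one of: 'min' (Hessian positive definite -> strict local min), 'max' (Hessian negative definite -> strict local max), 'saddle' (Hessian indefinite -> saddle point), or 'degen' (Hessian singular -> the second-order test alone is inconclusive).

Compute the Hessian H = grad^2 f:
  H = [[-8, 2], [2, -4]]
Verify stationarity: grad f(x*) = H x* + g = (0, 0).
Eigenvalues of H: -8.8284, -3.1716.
Both eigenvalues < 0, so H is negative definite -> x* is a strict local max.

max


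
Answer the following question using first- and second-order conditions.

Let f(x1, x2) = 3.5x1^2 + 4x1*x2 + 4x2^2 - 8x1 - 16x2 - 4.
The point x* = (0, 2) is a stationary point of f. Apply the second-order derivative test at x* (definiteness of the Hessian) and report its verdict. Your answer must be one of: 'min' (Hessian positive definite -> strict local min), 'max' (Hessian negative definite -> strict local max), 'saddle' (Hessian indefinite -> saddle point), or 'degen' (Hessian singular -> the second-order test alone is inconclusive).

Compute the Hessian H = grad^2 f:
  H = [[7, 4], [4, 8]]
Verify stationarity: grad f(x*) = H x* + g = (0, 0).
Eigenvalues of H: 3.4689, 11.5311.
Both eigenvalues > 0, so H is positive definite -> x* is a strict local min.

min


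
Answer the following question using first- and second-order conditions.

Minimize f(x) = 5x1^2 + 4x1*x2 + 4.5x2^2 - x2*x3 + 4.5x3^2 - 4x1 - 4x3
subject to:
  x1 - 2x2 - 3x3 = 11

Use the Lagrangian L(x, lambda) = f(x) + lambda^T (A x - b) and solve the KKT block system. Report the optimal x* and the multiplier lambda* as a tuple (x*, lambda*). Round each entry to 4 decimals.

Form the Lagrangian:
  L(x, lambda) = (1/2) x^T Q x + c^T x + lambda^T (A x - b)
Stationarity (grad_x L = 0): Q x + c + A^T lambda = 0.
Primal feasibility: A x = b.

This gives the KKT block system:
  [ Q   A^T ] [ x     ]   [-c ]
  [ A    0  ] [ lambda ] = [ b ]

Solving the linear system:
  x*      = (1.8164, -2.1879, -1.6026)
  lambda* = (-5.4118)
  f(x*)   = 29.3372

x* = (1.8164, -2.1879, -1.6026), lambda* = (-5.4118)


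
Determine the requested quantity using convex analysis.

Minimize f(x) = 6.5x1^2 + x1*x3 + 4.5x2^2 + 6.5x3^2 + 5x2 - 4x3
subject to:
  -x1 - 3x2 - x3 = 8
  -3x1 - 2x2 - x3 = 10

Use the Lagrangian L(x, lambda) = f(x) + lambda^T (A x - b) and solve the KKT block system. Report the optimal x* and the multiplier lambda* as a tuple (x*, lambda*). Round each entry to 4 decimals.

Form the Lagrangian:
  L(x, lambda) = (1/2) x^T Q x + c^T x + lambda^T (A x - b)
Stationarity (grad_x L = 0): Q x + c + A^T lambda = 0.
Primal feasibility: A x = b.

This gives the KKT block system:
  [ Q   A^T ] [ x     ]   [-c ]
  [ A    0  ] [ lambda ] = [ b ]

Solving the linear system:
  x*      = (-1.9851, -1.9702, -0.1042)
  lambda* = (1.9464, -9.2857)
  f(x*)   = 33.9256

x* = (-1.9851, -1.9702, -0.1042), lambda* = (1.9464, -9.2857)


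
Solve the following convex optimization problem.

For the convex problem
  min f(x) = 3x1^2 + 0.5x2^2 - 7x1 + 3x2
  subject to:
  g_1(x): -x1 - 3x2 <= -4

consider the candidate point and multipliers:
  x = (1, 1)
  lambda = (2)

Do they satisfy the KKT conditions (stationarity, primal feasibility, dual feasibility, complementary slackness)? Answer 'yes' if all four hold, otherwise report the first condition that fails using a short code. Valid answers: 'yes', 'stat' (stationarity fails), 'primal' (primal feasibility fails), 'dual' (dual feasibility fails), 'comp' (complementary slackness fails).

Gradient of f: grad f(x) = Q x + c = (-1, 4)
Constraint values g_i(x) = a_i^T x - b_i:
  g_1((1, 1)) = 0
Stationarity residual: grad f(x) + sum_i lambda_i a_i = (-3, -2)
  -> stationarity FAILS
Primal feasibility (all g_i <= 0): OK
Dual feasibility (all lambda_i >= 0): OK
Complementary slackness (lambda_i * g_i(x) = 0 for all i): OK

Verdict: the first failing condition is stationarity -> stat.

stat


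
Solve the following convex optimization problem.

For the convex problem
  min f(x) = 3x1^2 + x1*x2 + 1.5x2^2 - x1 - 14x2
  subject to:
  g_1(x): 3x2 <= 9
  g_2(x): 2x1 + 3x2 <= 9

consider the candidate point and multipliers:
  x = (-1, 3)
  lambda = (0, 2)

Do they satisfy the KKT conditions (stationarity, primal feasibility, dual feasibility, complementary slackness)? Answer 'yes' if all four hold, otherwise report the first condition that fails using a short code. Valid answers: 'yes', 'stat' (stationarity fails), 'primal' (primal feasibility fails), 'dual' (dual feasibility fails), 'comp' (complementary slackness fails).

Gradient of f: grad f(x) = Q x + c = (-4, -6)
Constraint values g_i(x) = a_i^T x - b_i:
  g_1((-1, 3)) = 0
  g_2((-1, 3)) = -2
Stationarity residual: grad f(x) + sum_i lambda_i a_i = (0, 0)
  -> stationarity OK
Primal feasibility (all g_i <= 0): OK
Dual feasibility (all lambda_i >= 0): OK
Complementary slackness (lambda_i * g_i(x) = 0 for all i): FAILS

Verdict: the first failing condition is complementary_slackness -> comp.

comp


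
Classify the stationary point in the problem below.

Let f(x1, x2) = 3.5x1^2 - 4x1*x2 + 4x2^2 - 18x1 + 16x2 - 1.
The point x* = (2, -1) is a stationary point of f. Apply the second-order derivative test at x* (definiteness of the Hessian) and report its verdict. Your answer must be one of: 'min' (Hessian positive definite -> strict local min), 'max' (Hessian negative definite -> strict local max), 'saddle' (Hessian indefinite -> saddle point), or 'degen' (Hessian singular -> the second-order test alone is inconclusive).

Compute the Hessian H = grad^2 f:
  H = [[7, -4], [-4, 8]]
Verify stationarity: grad f(x*) = H x* + g = (0, 0).
Eigenvalues of H: 3.4689, 11.5311.
Both eigenvalues > 0, so H is positive definite -> x* is a strict local min.

min


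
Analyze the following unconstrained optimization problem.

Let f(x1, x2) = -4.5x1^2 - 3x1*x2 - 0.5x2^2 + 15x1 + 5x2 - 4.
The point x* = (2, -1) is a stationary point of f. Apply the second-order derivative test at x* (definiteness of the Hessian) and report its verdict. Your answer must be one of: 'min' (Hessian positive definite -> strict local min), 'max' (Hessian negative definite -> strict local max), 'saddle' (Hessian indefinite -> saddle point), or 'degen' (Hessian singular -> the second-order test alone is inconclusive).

Compute the Hessian H = grad^2 f:
  H = [[-9, -3], [-3, -1]]
Verify stationarity: grad f(x*) = H x* + g = (0, 0).
Eigenvalues of H: -10, 0.
H has a zero eigenvalue (singular; negative semidefinite but not definite), so H is neither positive definite, negative definite, nor indefinite. The second-order test alone is inconclusive -> degen.
(Indeed, f is constant along the null direction of H through x*, so x* is not a strict local extremum.)

degen


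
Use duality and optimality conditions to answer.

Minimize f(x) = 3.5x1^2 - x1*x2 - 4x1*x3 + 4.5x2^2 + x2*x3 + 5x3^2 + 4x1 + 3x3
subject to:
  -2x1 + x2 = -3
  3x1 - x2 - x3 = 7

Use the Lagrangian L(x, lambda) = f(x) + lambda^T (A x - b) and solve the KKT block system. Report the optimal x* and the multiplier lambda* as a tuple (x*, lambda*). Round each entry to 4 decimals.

Form the Lagrangian:
  L(x, lambda) = (1/2) x^T Q x + c^T x + lambda^T (A x - b)
Stationarity (grad_x L = 0): Q x + c + A^T lambda = 0.
Primal feasibility: A x = b.

This gives the KKT block system:
  [ Q   A^T ] [ x     ]   [-c ]
  [ A    0  ] [ lambda ] = [ b ]

Solving the linear system:
  x*      = (1.7556, 0.5111, -2.2444)
  lambda* = (-26.5556, -25.9556)
  f(x*)   = 51.1556

x* = (1.7556, 0.5111, -2.2444), lambda* = (-26.5556, -25.9556)


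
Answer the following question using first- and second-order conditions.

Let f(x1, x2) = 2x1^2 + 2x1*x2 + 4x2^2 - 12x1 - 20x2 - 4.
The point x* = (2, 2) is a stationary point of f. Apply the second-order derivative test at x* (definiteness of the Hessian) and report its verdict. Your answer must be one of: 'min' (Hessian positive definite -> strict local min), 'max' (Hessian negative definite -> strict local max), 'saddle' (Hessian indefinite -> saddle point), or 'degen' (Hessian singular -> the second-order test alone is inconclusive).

Compute the Hessian H = grad^2 f:
  H = [[4, 2], [2, 8]]
Verify stationarity: grad f(x*) = H x* + g = (0, 0).
Eigenvalues of H: 3.1716, 8.8284.
Both eigenvalues > 0, so H is positive definite -> x* is a strict local min.

min


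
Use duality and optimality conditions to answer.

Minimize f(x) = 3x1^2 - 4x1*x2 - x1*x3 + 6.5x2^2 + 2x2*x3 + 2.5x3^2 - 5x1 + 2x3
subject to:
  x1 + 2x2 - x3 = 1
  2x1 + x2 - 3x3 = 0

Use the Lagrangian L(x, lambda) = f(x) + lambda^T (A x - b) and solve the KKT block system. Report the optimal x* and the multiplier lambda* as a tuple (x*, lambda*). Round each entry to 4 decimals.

Form the Lagrangian:
  L(x, lambda) = (1/2) x^T Q x + c^T x + lambda^T (A x - b)
Stationarity (grad_x L = 0): Q x + c + A^T lambda = 0.
Primal feasibility: A x = b.

This gives the KKT block system:
  [ Q   A^T ] [ x     ]   [-c ]
  [ A    0  ] [ lambda ] = [ b ]

Solving the linear system:
  x*      = (0.8155, 0.4369, 0.6893)
  lambda* = (-3.3786, 2.9612)
  f(x*)   = 0.3398

x* = (0.8155, 0.4369, 0.6893), lambda* = (-3.3786, 2.9612)


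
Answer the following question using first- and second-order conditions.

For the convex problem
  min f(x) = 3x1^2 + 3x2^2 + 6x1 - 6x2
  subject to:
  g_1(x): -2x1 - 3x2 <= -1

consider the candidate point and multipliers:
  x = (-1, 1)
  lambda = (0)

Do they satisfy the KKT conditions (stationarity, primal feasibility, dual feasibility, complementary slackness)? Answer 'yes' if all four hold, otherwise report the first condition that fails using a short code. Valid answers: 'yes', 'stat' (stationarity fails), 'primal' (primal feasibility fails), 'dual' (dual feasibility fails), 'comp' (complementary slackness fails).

Gradient of f: grad f(x) = Q x + c = (0, 0)
Constraint values g_i(x) = a_i^T x - b_i:
  g_1((-1, 1)) = 0
Stationarity residual: grad f(x) + sum_i lambda_i a_i = (0, 0)
  -> stationarity OK
Primal feasibility (all g_i <= 0): OK
Dual feasibility (all lambda_i >= 0): OK
Complementary slackness (lambda_i * g_i(x) = 0 for all i): OK

Verdict: yes, KKT holds.

yes


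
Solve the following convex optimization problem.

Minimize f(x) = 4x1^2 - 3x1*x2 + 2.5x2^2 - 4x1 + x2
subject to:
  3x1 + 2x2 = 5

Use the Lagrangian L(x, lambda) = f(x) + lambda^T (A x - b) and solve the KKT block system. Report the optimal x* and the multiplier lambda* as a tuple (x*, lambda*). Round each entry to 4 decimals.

Form the Lagrangian:
  L(x, lambda) = (1/2) x^T Q x + c^T x + lambda^T (A x - b)
Stationarity (grad_x L = 0): Q x + c + A^T lambda = 0.
Primal feasibility: A x = b.

This gives the KKT block system:
  [ Q   A^T ] [ x     ]   [-c ]
  [ A    0  ] [ lambda ] = [ b ]

Solving the linear system:
  x*      = (1.1239, 0.8142)
  lambda* = (-0.8496)
  f(x*)   = 0.2832

x* = (1.1239, 0.8142), lambda* = (-0.8496)


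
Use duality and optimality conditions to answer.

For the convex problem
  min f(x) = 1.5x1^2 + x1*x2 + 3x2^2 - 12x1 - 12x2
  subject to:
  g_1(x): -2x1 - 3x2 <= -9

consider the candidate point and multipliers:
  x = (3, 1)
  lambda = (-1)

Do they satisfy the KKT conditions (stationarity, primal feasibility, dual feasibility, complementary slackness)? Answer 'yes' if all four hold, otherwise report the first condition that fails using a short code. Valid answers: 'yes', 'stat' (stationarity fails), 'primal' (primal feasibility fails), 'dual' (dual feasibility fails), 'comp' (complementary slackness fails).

Gradient of f: grad f(x) = Q x + c = (-2, -3)
Constraint values g_i(x) = a_i^T x - b_i:
  g_1((3, 1)) = 0
Stationarity residual: grad f(x) + sum_i lambda_i a_i = (0, 0)
  -> stationarity OK
Primal feasibility (all g_i <= 0): OK
Dual feasibility (all lambda_i >= 0): FAILS
Complementary slackness (lambda_i * g_i(x) = 0 for all i): OK

Verdict: the first failing condition is dual_feasibility -> dual.

dual


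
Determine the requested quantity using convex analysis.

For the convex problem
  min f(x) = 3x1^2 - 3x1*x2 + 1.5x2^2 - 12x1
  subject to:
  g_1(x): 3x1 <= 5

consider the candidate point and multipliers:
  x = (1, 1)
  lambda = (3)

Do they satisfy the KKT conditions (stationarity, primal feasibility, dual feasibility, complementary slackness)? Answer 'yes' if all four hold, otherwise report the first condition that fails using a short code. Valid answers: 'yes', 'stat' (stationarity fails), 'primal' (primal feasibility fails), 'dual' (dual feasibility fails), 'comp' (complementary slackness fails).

Gradient of f: grad f(x) = Q x + c = (-9, 0)
Constraint values g_i(x) = a_i^T x - b_i:
  g_1((1, 1)) = -2
Stationarity residual: grad f(x) + sum_i lambda_i a_i = (0, 0)
  -> stationarity OK
Primal feasibility (all g_i <= 0): OK
Dual feasibility (all lambda_i >= 0): OK
Complementary slackness (lambda_i * g_i(x) = 0 for all i): FAILS

Verdict: the first failing condition is complementary_slackness -> comp.

comp


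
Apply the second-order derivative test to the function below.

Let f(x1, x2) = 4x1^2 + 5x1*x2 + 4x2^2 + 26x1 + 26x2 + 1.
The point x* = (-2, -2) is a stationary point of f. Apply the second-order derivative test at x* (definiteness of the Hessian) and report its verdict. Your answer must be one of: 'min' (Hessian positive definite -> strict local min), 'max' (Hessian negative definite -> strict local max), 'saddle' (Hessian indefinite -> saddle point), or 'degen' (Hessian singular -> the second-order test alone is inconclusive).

Compute the Hessian H = grad^2 f:
  H = [[8, 5], [5, 8]]
Verify stationarity: grad f(x*) = H x* + g = (0, 0).
Eigenvalues of H: 3, 13.
Both eigenvalues > 0, so H is positive definite -> x* is a strict local min.

min


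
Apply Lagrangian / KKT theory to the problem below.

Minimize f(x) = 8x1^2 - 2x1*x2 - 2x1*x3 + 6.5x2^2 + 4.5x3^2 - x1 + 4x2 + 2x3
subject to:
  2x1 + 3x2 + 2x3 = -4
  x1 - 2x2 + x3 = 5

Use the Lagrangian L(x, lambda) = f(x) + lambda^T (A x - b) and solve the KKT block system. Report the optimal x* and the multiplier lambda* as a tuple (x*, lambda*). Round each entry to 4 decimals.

Form the Lagrangian:
  L(x, lambda) = (1/2) x^T Q x + c^T x + lambda^T (A x - b)
Stationarity (grad_x L = 0): Q x + c + A^T lambda = 0.
Primal feasibility: A x = b.

This gives the KKT block system:
  [ Q   A^T ] [ x     ]   [-c ]
  [ A    0  ] [ lambda ] = [ b ]

Solving the linear system:
  x*      = (0.3448, -2, 0.6552)
  lambda* = (1.1823, -9.5714)
  f(x*)   = 22.7759

x* = (0.3448, -2, 0.6552), lambda* = (1.1823, -9.5714)


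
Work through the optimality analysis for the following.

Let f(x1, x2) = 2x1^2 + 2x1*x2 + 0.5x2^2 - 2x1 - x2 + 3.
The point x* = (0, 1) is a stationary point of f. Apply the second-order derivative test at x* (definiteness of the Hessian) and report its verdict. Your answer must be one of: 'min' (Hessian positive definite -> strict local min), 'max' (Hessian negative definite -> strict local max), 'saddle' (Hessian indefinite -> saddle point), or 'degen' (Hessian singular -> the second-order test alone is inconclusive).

Compute the Hessian H = grad^2 f:
  H = [[4, 2], [2, 1]]
Verify stationarity: grad f(x*) = H x* + g = (0, 0).
Eigenvalues of H: 0, 5.
H has a zero eigenvalue (singular; positive semidefinite but not definite), so H is neither positive definite, negative definite, nor indefinite. The second-order test alone is inconclusive -> degen.
(Indeed, f is constant along the null direction of H through x*, so x* is not a strict local extremum.)

degen


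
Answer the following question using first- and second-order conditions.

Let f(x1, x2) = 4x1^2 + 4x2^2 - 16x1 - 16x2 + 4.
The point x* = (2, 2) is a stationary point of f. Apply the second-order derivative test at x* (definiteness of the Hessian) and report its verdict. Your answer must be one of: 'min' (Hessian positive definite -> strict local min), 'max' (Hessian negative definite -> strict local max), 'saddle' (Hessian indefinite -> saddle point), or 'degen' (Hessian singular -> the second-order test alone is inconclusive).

Compute the Hessian H = grad^2 f:
  H = [[8, 0], [0, 8]]
Verify stationarity: grad f(x*) = H x* + g = (0, 0).
Eigenvalues of H: 8, 8.
Both eigenvalues > 0, so H is positive definite -> x* is a strict local min.

min


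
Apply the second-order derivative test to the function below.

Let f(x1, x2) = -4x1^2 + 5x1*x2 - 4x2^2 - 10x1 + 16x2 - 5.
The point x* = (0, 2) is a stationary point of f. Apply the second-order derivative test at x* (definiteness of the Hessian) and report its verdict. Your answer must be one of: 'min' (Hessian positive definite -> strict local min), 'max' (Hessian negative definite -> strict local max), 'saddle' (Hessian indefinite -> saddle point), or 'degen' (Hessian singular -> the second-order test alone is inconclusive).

Compute the Hessian H = grad^2 f:
  H = [[-8, 5], [5, -8]]
Verify stationarity: grad f(x*) = H x* + g = (0, 0).
Eigenvalues of H: -13, -3.
Both eigenvalues < 0, so H is negative definite -> x* is a strict local max.

max


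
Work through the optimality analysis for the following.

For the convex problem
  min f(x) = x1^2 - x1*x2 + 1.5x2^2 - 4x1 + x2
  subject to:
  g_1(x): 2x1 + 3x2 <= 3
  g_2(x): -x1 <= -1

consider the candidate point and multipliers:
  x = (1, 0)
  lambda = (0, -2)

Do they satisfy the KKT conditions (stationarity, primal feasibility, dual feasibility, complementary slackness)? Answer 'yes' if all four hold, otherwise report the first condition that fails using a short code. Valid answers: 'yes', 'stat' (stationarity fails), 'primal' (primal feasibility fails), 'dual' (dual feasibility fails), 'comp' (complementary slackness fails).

Gradient of f: grad f(x) = Q x + c = (-2, 0)
Constraint values g_i(x) = a_i^T x - b_i:
  g_1((1, 0)) = -1
  g_2((1, 0)) = 0
Stationarity residual: grad f(x) + sum_i lambda_i a_i = (0, 0)
  -> stationarity OK
Primal feasibility (all g_i <= 0): OK
Dual feasibility (all lambda_i >= 0): FAILS
Complementary slackness (lambda_i * g_i(x) = 0 for all i): OK

Verdict: the first failing condition is dual_feasibility -> dual.

dual


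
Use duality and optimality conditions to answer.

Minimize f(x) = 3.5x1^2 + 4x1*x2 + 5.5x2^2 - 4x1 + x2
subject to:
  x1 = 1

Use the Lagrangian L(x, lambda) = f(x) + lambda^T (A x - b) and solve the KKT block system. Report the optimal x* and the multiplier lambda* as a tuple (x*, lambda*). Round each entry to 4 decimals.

Form the Lagrangian:
  L(x, lambda) = (1/2) x^T Q x + c^T x + lambda^T (A x - b)
Stationarity (grad_x L = 0): Q x + c + A^T lambda = 0.
Primal feasibility: A x = b.

This gives the KKT block system:
  [ Q   A^T ] [ x     ]   [-c ]
  [ A    0  ] [ lambda ] = [ b ]

Solving the linear system:
  x*      = (1, -0.4545)
  lambda* = (-1.1818)
  f(x*)   = -1.6364

x* = (1, -0.4545), lambda* = (-1.1818)


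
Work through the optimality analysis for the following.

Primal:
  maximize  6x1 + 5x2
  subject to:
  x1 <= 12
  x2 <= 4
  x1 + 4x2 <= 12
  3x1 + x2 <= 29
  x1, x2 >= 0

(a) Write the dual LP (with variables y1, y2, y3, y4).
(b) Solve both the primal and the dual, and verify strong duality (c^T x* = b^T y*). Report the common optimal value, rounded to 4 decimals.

The standard primal-dual pair for 'max c^T x s.t. A x <= b, x >= 0' is:
  Dual:  min b^T y  s.t.  A^T y >= c,  y >= 0.

So the dual LP is:
  minimize  12y1 + 4y2 + 12y3 + 29y4
  subject to:
    y1 + y3 + 3y4 >= 6
    y2 + 4y3 + y4 >= 5
    y1, y2, y3, y4 >= 0

Solving the primal: x* = (9.4545, 0.6364).
  primal value c^T x* = 59.9091.
Solving the dual: y* = (0, 0, 0.8182, 1.7273).
  dual value b^T y* = 59.9091.
Strong duality: c^T x* = b^T y*. Confirmed.

59.9091


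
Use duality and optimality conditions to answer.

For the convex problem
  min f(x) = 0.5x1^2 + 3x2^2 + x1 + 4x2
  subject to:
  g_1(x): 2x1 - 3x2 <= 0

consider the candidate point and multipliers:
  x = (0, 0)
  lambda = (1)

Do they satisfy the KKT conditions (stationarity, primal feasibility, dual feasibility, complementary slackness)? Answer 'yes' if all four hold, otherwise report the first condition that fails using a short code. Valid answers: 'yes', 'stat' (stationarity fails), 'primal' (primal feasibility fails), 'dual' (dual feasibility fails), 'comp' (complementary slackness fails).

Gradient of f: grad f(x) = Q x + c = (1, 4)
Constraint values g_i(x) = a_i^T x - b_i:
  g_1((0, 0)) = 0
Stationarity residual: grad f(x) + sum_i lambda_i a_i = (3, 1)
  -> stationarity FAILS
Primal feasibility (all g_i <= 0): OK
Dual feasibility (all lambda_i >= 0): OK
Complementary slackness (lambda_i * g_i(x) = 0 for all i): OK

Verdict: the first failing condition is stationarity -> stat.

stat
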